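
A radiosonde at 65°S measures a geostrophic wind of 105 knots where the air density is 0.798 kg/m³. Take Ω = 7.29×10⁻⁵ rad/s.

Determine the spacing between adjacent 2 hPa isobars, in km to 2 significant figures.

Coriolis parameter at 65°S:
f = 2Ω sin φ = 2 × 7.29×10⁻⁵ × sin 65° = 1.32×10⁻⁴ s⁻¹
Wind speed in SI: 105 knots = 54.0 m/s
Geostrophic balance rearranged: |∂P/∂n| = f ρ V_g
|∂P/∂n| = 1.32×10⁻⁴ × 0.798 × 54.0 = 5.70×10⁻³ Pa/m
Isobar spacing: Δn = ΔP/|∂P/∂n| = 200 Pa / 5.70×10⁻³ Pa/m = 35113 m ≈ 35 km

35 km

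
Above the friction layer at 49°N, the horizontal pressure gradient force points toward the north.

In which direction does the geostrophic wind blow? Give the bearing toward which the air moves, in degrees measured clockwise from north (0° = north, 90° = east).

090°

The pressure-gradient force points toward the north (bearing 000°).
Geostrophic balance: in the Northern Hemisphere the Coriolis force deflects motion to the right, so the geostrophic wind blows 90° to the right of the pressure-gradient force (low pressure on the left).
Rotating 000° by 90° clockwise gives 090° — the wind blows toward the east.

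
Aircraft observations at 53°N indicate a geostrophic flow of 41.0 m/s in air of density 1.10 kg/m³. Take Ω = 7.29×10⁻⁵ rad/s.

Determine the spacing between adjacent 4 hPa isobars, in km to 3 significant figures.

76.2 km

Coriolis parameter at 53°N:
f = 2Ω sin φ = 2 × 7.29×10⁻⁵ × sin 53° = 1.16×10⁻⁴ s⁻¹
Geostrophic balance rearranged: |∂P/∂n| = f ρ V_g
|∂P/∂n| = 1.16×10⁻⁴ × 1.10 × 41.0 = 5.25×10⁻³ Pa/m
Isobar spacing: Δn = ΔP/|∂P/∂n| = 400 Pa / 5.25×10⁻³ Pa/m = 76169 m ≈ 76.2 km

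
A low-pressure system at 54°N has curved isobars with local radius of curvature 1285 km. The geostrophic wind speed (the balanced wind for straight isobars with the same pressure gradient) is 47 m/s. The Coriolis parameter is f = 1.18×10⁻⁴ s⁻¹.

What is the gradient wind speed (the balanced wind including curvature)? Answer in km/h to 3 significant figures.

136 km/h

Around a low, centrifugal force acts outward with Coriolis, so pressure-gradient force balances both:
(1/ρ)|∂P/∂n| = fV + V²/R  →  V² + fR·V − fR·V_g = 0
With fR = 1.18×10⁻⁴ × 1285×10³ m = 152 m/s:
V = [−fR + √((fR)² + 4 fR V_g)]/2 = [−152 + √(152² + 4×152×47)]/2 = 37.7 m/s
Subgeostrophic (V < V_g = 47 m/s), as expected around a low.
Converting: 37.7 m/s × 3.6 = 136 km/h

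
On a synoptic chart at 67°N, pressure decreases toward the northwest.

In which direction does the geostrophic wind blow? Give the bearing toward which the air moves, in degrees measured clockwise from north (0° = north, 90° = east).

045°

The pressure-gradient force points toward the northwest (bearing 315°).
Geostrophic balance: in the Northern Hemisphere the Coriolis force deflects motion to the right, so the geostrophic wind blows 90° to the right of the pressure-gradient force (low pressure on the left).
Rotating 315° by 90° clockwise gives 045° — the wind blows toward the northeast.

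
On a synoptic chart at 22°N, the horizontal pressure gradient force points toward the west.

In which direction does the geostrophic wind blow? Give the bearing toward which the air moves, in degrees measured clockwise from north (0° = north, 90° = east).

The pressure-gradient force points toward the west (bearing 270°).
Geostrophic balance: in the Northern Hemisphere the Coriolis force deflects motion to the right, so the geostrophic wind blows 90° to the right of the pressure-gradient force (low pressure on the left).
Rotating 270° by 90° clockwise gives 000° — the wind blows toward the north.

000°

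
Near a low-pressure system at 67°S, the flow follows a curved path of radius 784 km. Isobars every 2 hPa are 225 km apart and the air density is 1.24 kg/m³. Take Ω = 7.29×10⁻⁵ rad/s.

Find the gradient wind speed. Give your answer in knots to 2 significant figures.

Coriolis parameter at 67°S:
f = 2Ω sin φ = 2 × 7.29×10⁻⁵ × sin 67° = 1.34×10⁻⁴ s⁻¹
Pressure gradient: |∂P/∂n| = 200 Pa / 225000 m = 8.89×10⁻⁴ Pa/m
Geostrophic speed: V_g = |∂P/∂n|/(fρ) = 8.89×10⁻⁴/(1.34×10⁻⁴ × 1.24) = 5.34 m/s
Around a low, centrifugal force acts outward with Coriolis, so pressure-gradient force balances both:
(1/ρ)|∂P/∂n| = fV + V²/R  →  V² + fR·V − fR·V_g = 0
With fR = 1.34×10⁻⁴ × 784×10³ m = 105 m/s:
V = [−fR + √((fR)² + 4 fR V_g)]/2 = [−105 + √(105² + 4×105×5.34)]/2 = 5.09 m/s
Subgeostrophic (V < V_g = 5.34 m/s), as expected around a low.
Converting: 5.09 m/s × 1.944 = 9.9 knots

9.9 knots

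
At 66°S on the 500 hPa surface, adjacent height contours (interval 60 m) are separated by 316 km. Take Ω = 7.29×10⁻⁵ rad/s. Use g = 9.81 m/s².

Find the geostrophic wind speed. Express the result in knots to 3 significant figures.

27.2 knots

Coriolis parameter at 66°S:
f = 2Ω sin φ = 2 × 7.29×10⁻⁵ × sin 66° = 1.33×10⁻⁴ s⁻¹
Height gradient: |∂Z/∂n| = 60 m / 316000 m = 1.90×10⁻⁴
On a pressure surface, geostrophic balance gives V_g = (g/f)|∂Z/∂n|:
V_g = 9.81 × 1.90×10⁻⁴ / 1.33×10⁻⁴ = 14.0 m/s
Converting: 14.0 m/s × 1.944 = 27.2 knots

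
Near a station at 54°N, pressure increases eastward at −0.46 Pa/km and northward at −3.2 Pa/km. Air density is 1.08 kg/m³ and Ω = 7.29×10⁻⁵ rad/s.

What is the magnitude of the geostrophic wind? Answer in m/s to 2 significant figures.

25 m/s

Coriolis parameter at 54°N:
f = 2Ω sin φ = 2 × 7.29×10⁻⁵ × sin 54° = 1.18×10⁻⁴ s⁻¹
Component geostrophic relations (x east, y north):
u_g = −(1/(fρ)) ∂P/∂y,  v_g = (1/(fρ)) ∂P/∂x
u_g = −(−3.2×10⁻³)/(1.18×10⁻⁴ × 1.08) = 25.1 m/s;  v_g = (−0.46×10⁻³)/(1.18×10⁻⁴ × 1.08) = −3.61 m/s
|V_g| = √(u_g² + v_g²) = 25.4 m/s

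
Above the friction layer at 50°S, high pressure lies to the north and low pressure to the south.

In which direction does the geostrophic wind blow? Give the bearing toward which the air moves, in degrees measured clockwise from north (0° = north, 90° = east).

090°

The pressure-gradient force points toward the south (bearing 180°).
Geostrophic balance: in the Southern Hemisphere the Coriolis force deflects motion to the left, so the geostrophic wind blows 90° to the left of the pressure-gradient force (low pressure on the right).
Rotating 180° by 90° counterclockwise gives 090° — the wind blows toward the east.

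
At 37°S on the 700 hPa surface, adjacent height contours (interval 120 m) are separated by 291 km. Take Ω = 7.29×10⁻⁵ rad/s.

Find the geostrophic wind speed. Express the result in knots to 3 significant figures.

Coriolis parameter at 37°S:
f = 2Ω sin φ = 2 × 7.29×10⁻⁵ × sin 37° = 8.77×10⁻⁵ s⁻¹
Height gradient: |∂Z/∂n| = 120 m / 291000 m = 4.12×10⁻⁴
On a pressure surface, geostrophic balance gives V_g = (g/f)|∂Z/∂n|:
V_g = 9.81 × 4.12×10⁻⁴ / 8.77×10⁻⁵ = 46.1 m/s
Converting: 46.1 m/s × 1.944 = 89.6 knots

89.6 knots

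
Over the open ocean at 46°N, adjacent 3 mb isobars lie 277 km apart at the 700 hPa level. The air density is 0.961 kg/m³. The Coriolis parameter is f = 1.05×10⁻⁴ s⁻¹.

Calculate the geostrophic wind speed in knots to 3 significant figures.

Pressure gradient: |∂P/∂n| = 300 Pa / 277000 m = 1.08×10⁻³ Pa/m
Geostrophic balance (pressure-gradient force = Coriolis force):
V_g = (1/(fρ)) |∂P/∂n| = 1.08×10⁻³ / (1.05×10⁻⁴ × 0.961) = 10.7 m/s
Converting: 10.7 m/s × 1.944 = 20.9 knots

20.9 knots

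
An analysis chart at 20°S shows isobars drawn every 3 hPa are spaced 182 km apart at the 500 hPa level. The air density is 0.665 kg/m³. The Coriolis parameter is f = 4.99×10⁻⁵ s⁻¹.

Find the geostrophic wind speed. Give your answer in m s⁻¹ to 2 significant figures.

50 m s⁻¹

Pressure gradient: |∂P/∂n| = 300 Pa / 182000 m = 1.65×10⁻³ Pa/m
Geostrophic balance (pressure-gradient force = Coriolis force):
V_g = (1/(fρ)) |∂P/∂n| = 1.65×10⁻³ / (4.99×10⁻⁵ × 0.665) = 49.7 m/s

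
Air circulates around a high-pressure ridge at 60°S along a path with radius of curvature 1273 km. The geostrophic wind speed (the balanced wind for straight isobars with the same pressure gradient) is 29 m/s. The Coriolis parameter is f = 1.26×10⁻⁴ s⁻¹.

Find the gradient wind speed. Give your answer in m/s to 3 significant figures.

Around a high, pressure-gradient force acts outward with centrifugal, so Coriolis balances both:
fV = (1/ρ)|∂P/∂n| + V²/R  →  V² − fR·V + fR·V_g = 0
With fR = 1.26×10⁻⁴ × 1273×10³ m = 160 m/s:
V = [fR − √((fR)² − 4 fR V_g)]/2 = [160 − √(160² − 4×160×29)]/2 = 38 m/s
Supergeostrophic (V > V_g = 29 m/s), as expected around a high.

38.0 m/s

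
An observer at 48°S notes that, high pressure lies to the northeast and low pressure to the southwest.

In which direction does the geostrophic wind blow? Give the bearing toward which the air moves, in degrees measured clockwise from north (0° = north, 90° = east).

135°

The pressure-gradient force points toward the southwest (bearing 225°).
Geostrophic balance: in the Southern Hemisphere the Coriolis force deflects motion to the left, so the geostrophic wind blows 90° to the left of the pressure-gradient force (low pressure on the right).
Rotating 225° by 90° counterclockwise gives 135° — the wind blows toward the southeast.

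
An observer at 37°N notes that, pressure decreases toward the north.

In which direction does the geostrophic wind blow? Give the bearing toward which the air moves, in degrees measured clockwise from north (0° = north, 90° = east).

The pressure-gradient force points toward the north (bearing 000°).
Geostrophic balance: in the Northern Hemisphere the Coriolis force deflects motion to the right, so the geostrophic wind blows 90° to the right of the pressure-gradient force (low pressure on the left).
Rotating 000° by 90° clockwise gives 090° — the wind blows toward the east.

090°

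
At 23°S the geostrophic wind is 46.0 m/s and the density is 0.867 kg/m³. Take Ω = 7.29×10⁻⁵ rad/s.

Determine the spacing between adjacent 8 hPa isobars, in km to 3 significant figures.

352 km

Coriolis parameter at 23°S:
f = 2Ω sin φ = 2 × 7.29×10⁻⁵ × sin 23° = 5.70×10⁻⁵ s⁻¹
Geostrophic balance rearranged: |∂P/∂n| = f ρ V_g
|∂P/∂n| = 5.70×10⁻⁵ × 0.867 × 46.0 = 2.27×10⁻³ Pa/m
Isobar spacing: Δn = ΔP/|∂P/∂n| = 800 Pa / 2.27×10⁻³ Pa/m = 352109 m ≈ 352 km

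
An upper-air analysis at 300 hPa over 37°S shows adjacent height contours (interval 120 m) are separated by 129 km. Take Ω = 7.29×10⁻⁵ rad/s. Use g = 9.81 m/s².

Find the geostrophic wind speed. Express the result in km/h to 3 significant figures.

374 km/h

Coriolis parameter at 37°S:
f = 2Ω sin φ = 2 × 7.29×10⁻⁵ × sin 37° = 8.77×10⁻⁵ s⁻¹
Height gradient: |∂Z/∂n| = 120 m / 129000 m = 9.30×10⁻⁴
On a pressure surface, geostrophic balance gives V_g = (g/f)|∂Z/∂n|:
V_g = 9.81 × 9.30×10⁻⁴ / 8.77×10⁻⁵ = 104 m/s
Converting: 104 m/s × 3.6 = 374 km/h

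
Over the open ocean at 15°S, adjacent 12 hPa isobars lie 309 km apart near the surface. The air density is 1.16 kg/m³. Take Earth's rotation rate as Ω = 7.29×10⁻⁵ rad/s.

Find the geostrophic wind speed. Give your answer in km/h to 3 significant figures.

Coriolis parameter at 15°S:
f = 2Ω sin φ = 2 × 7.29×10⁻⁵ × sin 15° = 3.77×10⁻⁵ s⁻¹
Pressure gradient: |∂P/∂n| = 1200 Pa / 309000 m = 3.88×10⁻³ Pa/m
Geostrophic balance (pressure-gradient force = Coriolis force):
V_g = (1/(fρ)) |∂P/∂n| = 3.88×10⁻³ / (3.77×10⁻⁵ × 1.16) = 88.7 m/s
Converting: 88.7 m/s × 3.6 = 319 km/h

319 km/h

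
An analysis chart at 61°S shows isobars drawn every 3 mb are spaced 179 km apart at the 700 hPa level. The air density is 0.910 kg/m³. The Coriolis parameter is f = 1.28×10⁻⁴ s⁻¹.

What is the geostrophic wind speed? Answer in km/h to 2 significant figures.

52 km/h

Pressure gradient: |∂P/∂n| = 300 Pa / 179000 m = 1.68×10⁻³ Pa/m
Geostrophic balance (pressure-gradient force = Coriolis force):
V_g = (1/(fρ)) |∂P/∂n| = 1.68×10⁻³ / (1.28×10⁻⁴ × 0.910) = 14.4 m/s
Converting: 14.4 m/s × 3.6 = 52 km/h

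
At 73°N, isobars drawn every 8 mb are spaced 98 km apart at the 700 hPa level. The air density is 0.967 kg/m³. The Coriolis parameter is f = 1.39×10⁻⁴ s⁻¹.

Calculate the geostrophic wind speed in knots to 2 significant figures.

120 knots

Pressure gradient: |∂P/∂n| = 800 Pa / 98000 m = 8.16×10⁻³ Pa/m
Geostrophic balance (pressure-gradient force = Coriolis force):
V_g = (1/(fρ)) |∂P/∂n| = 8.16×10⁻³ / (1.39×10⁻⁴ × 0.967) = 60.7 m/s
Converting: 60.7 m/s × 1.944 = 120 knots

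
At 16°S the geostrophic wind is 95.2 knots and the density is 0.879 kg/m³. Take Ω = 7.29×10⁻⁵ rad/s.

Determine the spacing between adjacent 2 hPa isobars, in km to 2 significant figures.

Coriolis parameter at 16°S:
f = 2Ω sin φ = 2 × 7.29×10⁻⁵ × sin 16° = 4.02×10⁻⁵ s⁻¹
Wind speed in SI: 95.2 knots = 49.0 m/s
Geostrophic balance rearranged: |∂P/∂n| = f ρ V_g
|∂P/∂n| = 4.02×10⁻⁵ × 0.879 × 49.0 = 1.73×10⁻³ Pa/m
Isobar spacing: Δn = ΔP/|∂P/∂n| = 200 Pa / 1.73×10⁻³ Pa/m = 115603 m ≈ 120 km

120 km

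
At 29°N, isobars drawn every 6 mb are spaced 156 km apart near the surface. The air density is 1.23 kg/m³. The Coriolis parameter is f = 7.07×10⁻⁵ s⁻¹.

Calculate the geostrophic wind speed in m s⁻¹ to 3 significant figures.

44.2 m s⁻¹

Pressure gradient: |∂P/∂n| = 600 Pa / 156000 m = 3.85×10⁻³ Pa/m
Geostrophic balance (pressure-gradient force = Coriolis force):
V_g = (1/(fρ)) |∂P/∂n| = 3.85×10⁻³ / (7.07×10⁻⁵ × 1.23) = 44.2 m/s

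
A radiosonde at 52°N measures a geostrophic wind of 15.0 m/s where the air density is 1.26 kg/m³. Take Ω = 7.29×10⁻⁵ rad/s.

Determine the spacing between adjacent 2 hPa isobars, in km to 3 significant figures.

Coriolis parameter at 52°N:
f = 2Ω sin φ = 2 × 7.29×10⁻⁵ × sin 52° = 1.15×10⁻⁴ s⁻¹
Geostrophic balance rearranged: |∂P/∂n| = f ρ V_g
|∂P/∂n| = 1.15×10⁻⁴ × 1.26 × 15.0 = 2.17×10⁻³ Pa/m
Isobar spacing: Δn = ΔP/|∂P/∂n| = 200 Pa / 2.17×10⁻³ Pa/m = 92104 m ≈ 92.1 km

92.1 km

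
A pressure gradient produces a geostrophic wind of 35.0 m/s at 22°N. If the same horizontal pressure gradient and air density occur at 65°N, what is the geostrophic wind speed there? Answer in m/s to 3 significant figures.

14.5 m/s

With the same pressure gradient and density, V_g ∝ 1/f ∝ 1/sin φ.
V₂ = V₁ · sin φ₁ / sin φ₂ = 35.0 × sin 22° / sin 65°
V₂ = 35.0 × 0.3746/0.9063 = 14.5 m/s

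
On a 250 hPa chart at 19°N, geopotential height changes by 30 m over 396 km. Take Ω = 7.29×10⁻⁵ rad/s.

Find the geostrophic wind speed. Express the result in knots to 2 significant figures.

30 knots

Coriolis parameter at 19°N:
f = 2Ω sin φ = 2 × 7.29×10⁻⁵ × sin 19° = 4.75×10⁻⁵ s⁻¹
Height gradient: |∂Z/∂n| = 30 m / 396000 m = 7.58×10⁻⁵
On a pressure surface, geostrophic balance gives V_g = (g/f)|∂Z/∂n|:
V_g = 9.81 × 7.58×10⁻⁵ / 4.75×10⁻⁵ = 15.7 m/s
Converting: 15.7 m/s × 1.944 = 30 knots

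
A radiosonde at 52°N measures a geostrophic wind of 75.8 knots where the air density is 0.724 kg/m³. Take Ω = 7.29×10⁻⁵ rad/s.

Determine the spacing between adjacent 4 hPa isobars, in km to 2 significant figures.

Coriolis parameter at 52°N:
f = 2Ω sin φ = 2 × 7.29×10⁻⁵ × sin 52° = 1.15×10⁻⁴ s⁻¹
Wind speed in SI: 75.8 knots = 39.0 m/s
Geostrophic balance rearranged: |∂P/∂n| = f ρ V_g
|∂P/∂n| = 1.15×10⁻⁴ × 0.724 × 39.0 = 3.24×10⁻³ Pa/m
Isobar spacing: Δn = ΔP/|∂P/∂n| = 400 Pa / 3.24×10⁻³ Pa/m = 123317 m ≈ 120 km

120 km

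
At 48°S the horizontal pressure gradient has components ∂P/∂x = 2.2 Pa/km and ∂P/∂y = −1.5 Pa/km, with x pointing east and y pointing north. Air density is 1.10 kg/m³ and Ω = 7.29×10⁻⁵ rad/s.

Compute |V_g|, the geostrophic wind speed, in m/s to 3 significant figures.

Coriolis parameter at 48°S:
f = 2Ω sin φ = 2 × 7.29×10⁻⁵ × sin 48° = 1.08×10⁻⁴ s⁻¹
In the Southern Hemisphere f is negative: f = −1.08×10⁻⁴ s⁻¹.
Component geostrophic relations (x east, y north):
u_g = −(1/(fρ)) ∂P/∂y,  v_g = (1/(fρ)) ∂P/∂x
u_g = −(−1.5×10⁻³)/(−1.08×10⁻⁴ × 1.10) = −12.6 m/s;  v_g = (2.2×10⁻³)/(−1.08×10⁻⁴ × 1.10) = −18.5 m/s
|V_g| = √(u_g² + v_g²) = 22.3 m/s

22.3 m/s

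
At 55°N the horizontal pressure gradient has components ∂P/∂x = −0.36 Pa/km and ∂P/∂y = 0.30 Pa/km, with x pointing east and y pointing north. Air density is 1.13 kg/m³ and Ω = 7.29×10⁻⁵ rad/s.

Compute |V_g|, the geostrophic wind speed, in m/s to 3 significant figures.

Coriolis parameter at 55°N:
f = 2Ω sin φ = 2 × 7.29×10⁻⁵ × sin 55° = 1.19×10⁻⁴ s⁻¹
Component geostrophic relations (x east, y north):
u_g = −(1/(fρ)) ∂P/∂y,  v_g = (1/(fρ)) ∂P/∂x
u_g = −(0.30×10⁻³)/(1.19×10⁻⁴ × 1.13) = −2.22 m/s;  v_g = (−0.36×10⁻³)/(1.19×10⁻⁴ × 1.13) = −2.67 m/s
|V_g| = √(u_g² + v_g²) = 3.47 m/s

3.47 m/s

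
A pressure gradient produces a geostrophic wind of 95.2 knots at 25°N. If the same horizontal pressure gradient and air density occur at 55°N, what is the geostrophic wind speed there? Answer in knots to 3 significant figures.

49.1 knots

With the same pressure gradient and density, V_g ∝ 1/f ∝ 1/sin φ.
V₂ = V₁ · sin φ₁ / sin φ₂ = 95.2 × sin 25° / sin 55°
V₂ = 95.2 × 0.4226/0.8192 = 49.1 knots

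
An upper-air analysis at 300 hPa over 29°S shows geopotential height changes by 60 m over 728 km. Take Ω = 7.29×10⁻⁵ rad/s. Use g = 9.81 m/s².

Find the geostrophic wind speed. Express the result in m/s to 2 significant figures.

11 m/s

Coriolis parameter at 29°S:
f = 2Ω sin φ = 2 × 7.29×10⁻⁵ × sin 29° = 7.07×10⁻⁵ s⁻¹
Height gradient: |∂Z/∂n| = 60 m / 728000 m = 8.24×10⁻⁵
On a pressure surface, geostrophic balance gives V_g = (g/f)|∂Z/∂n|:
V_g = 9.81 × 8.24×10⁻⁵ / 7.07×10⁻⁵ = 11.4 m/s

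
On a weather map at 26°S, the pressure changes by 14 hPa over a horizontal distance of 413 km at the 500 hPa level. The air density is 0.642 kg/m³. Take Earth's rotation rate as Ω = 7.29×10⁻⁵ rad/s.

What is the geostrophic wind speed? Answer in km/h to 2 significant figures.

300 km/h

Coriolis parameter at 26°S:
f = 2Ω sin φ = 2 × 7.29×10⁻⁵ × sin 26° = 6.39×10⁻⁵ s⁻¹
Pressure gradient: |∂P/∂n| = 1400 Pa / 413000 m = 3.39×10⁻³ Pa/m
Geostrophic balance (pressure-gradient force = Coriolis force):
V_g = (1/(fρ)) |∂P/∂n| = 3.39×10⁻³ / (6.39×10⁻⁵ × 0.642) = 82.6 m/s
Converting: 82.6 m/s × 3.6 = 300 km/h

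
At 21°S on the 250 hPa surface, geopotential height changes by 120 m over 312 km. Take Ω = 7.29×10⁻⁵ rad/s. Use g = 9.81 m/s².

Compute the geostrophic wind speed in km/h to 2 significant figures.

260 km/h

Coriolis parameter at 21°S:
f = 2Ω sin φ = 2 × 7.29×10⁻⁵ × sin 21° = 5.23×10⁻⁵ s⁻¹
Height gradient: |∂Z/∂n| = 120 m / 312000 m = 3.85×10⁻⁴
On a pressure surface, geostrophic balance gives V_g = (g/f)|∂Z/∂n|:
V_g = 9.81 × 3.85×10⁻⁴ / 5.23×10⁻⁵ = 72.2 m/s
Converting: 72.2 m/s × 3.6 = 260 km/h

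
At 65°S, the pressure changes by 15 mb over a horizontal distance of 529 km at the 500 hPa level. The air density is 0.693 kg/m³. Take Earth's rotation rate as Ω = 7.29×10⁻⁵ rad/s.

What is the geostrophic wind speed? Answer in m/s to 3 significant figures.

31.0 m/s

Coriolis parameter at 65°S:
f = 2Ω sin φ = 2 × 7.29×10⁻⁵ × sin 65° = 1.32×10⁻⁴ s⁻¹
Pressure gradient: |∂P/∂n| = 1500 Pa / 529000 m = 2.84×10⁻³ Pa/m
Geostrophic balance (pressure-gradient force = Coriolis force):
V_g = (1/(fρ)) |∂P/∂n| = 2.84×10⁻³ / (1.32×10⁻⁴ × 0.693) = 31.0 m/s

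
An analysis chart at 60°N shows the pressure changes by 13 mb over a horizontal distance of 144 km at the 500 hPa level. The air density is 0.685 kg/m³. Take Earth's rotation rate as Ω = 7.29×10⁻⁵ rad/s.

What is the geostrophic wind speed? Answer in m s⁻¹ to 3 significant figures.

104 m s⁻¹

Coriolis parameter at 60°N:
f = 2Ω sin φ = 2 × 7.29×10⁻⁵ × sin 60° = 1.26×10⁻⁴ s⁻¹
Pressure gradient: |∂P/∂n| = 1300 Pa / 144000 m = 9.03×10⁻³ Pa/m
Geostrophic balance (pressure-gradient force = Coriolis force):
V_g = (1/(fρ)) |∂P/∂n| = 9.03×10⁻³ / (1.26×10⁻⁴ × 0.685) = 104 m/s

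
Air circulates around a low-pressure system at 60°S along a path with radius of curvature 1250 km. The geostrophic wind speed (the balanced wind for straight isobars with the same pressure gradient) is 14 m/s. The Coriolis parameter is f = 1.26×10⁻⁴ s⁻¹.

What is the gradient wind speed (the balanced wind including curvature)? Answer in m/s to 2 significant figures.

13 m/s

Around a low, centrifugal force acts outward with Coriolis, so pressure-gradient force balances both:
(1/ρ)|∂P/∂n| = fV + V²/R  →  V² + fR·V − fR·V_g = 0
With fR = 1.26×10⁻⁴ × 1250×10³ m = 158 m/s:
V = [−fR + √((fR)² + 4 fR V_g)]/2 = [−158 + √(158² + 4×158×14)]/2 = 12.9 m/s
Subgeostrophic (V < V_g = 14 m/s), as expected around a low.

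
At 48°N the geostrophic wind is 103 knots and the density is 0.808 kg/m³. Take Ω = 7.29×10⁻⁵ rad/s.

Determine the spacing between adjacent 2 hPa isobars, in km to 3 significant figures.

Coriolis parameter at 48°N:
f = 2Ω sin φ = 2 × 7.29×10⁻⁵ × sin 48° = 1.08×10⁻⁴ s⁻¹
Wind speed in SI: 103 knots = 53.0 m/s
Geostrophic balance rearranged: |∂P/∂n| = f ρ V_g
|∂P/∂n| = 1.08×10⁻⁴ × 0.808 × 53.0 = 4.64×10⁻³ Pa/m
Isobar spacing: Δn = ΔP/|∂P/∂n| = 200 Pa / 4.64×10⁻³ Pa/m = 43113 m ≈ 43.1 km

43.1 km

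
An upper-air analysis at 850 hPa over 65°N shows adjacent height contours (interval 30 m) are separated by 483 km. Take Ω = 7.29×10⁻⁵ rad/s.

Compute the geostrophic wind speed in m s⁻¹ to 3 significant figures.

Coriolis parameter at 65°N:
f = 2Ω sin φ = 2 × 7.29×10⁻⁵ × sin 65° = 1.32×10⁻⁴ s⁻¹
Height gradient: |∂Z/∂n| = 30 m / 483000 m = 6.21×10⁻⁵
On a pressure surface, geostrophic balance gives V_g = (g/f)|∂Z/∂n|:
V_g = 9.81 × 6.21×10⁻⁵ / 1.32×10⁻⁴ = 4.61 m/s

4.61 m s⁻¹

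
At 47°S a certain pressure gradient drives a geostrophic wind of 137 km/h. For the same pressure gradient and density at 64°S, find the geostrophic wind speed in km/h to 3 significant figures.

With the same pressure gradient and density, V_g ∝ 1/f ∝ 1/sin φ.
V₂ = V₁ · sin φ₁ / sin φ₂ = 137 × sin 47° / sin 64°
V₂ = 137 × 0.7314/0.8988 = 111 km/h

111 km/h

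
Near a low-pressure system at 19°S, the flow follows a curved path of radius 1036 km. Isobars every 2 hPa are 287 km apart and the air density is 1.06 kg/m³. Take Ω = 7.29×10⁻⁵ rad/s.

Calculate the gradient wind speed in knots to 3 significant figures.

21.9 knots

Coriolis parameter at 19°S:
f = 2Ω sin φ = 2 × 7.29×10⁻⁵ × sin 19° = 4.75×10⁻⁵ s⁻¹
Pressure gradient: |∂P/∂n| = 200 Pa / 287000 m = 6.97×10⁻⁴ Pa/m
Geostrophic speed: V_g = |∂P/∂n|/(fρ) = 6.97×10⁻⁴/(4.75×10⁻⁵ × 1.06) = 13.8 m/s
Around a low, centrifugal force acts outward with Coriolis, so pressure-gradient force balances both:
(1/ρ)|∂P/∂n| = fV + V²/R  →  V² + fR·V − fR·V_g = 0
With fR = 4.75×10⁻⁵ × 1036×10³ m = 49.2 m/s:
V = [−fR + √((fR)² + 4 fR V_g)]/2 = [−49.2 + √(49.2² + 4×49.2×13.8)]/2 = 11.3 m/s
Subgeostrophic (V < V_g = 13.8 m/s), as expected around a low.
Converting: 11.3 m/s × 1.944 = 21.9 knots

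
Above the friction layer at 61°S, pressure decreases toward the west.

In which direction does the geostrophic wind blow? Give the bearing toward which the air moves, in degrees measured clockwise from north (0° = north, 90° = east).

The pressure-gradient force points toward the west (bearing 270°).
Geostrophic balance: in the Southern Hemisphere the Coriolis force deflects motion to the left, so the geostrophic wind blows 90° to the left of the pressure-gradient force (low pressure on the right).
Rotating 270° by 90° counterclockwise gives 180° — the wind blows toward the south.

180°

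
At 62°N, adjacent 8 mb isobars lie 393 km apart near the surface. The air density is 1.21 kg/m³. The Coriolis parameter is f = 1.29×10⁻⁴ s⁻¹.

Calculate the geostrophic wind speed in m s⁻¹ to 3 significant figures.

Pressure gradient: |∂P/∂n| = 800 Pa / 393000 m = 2.04×10⁻³ Pa/m
Geostrophic balance (pressure-gradient force = Coriolis force):
V_g = (1/(fρ)) |∂P/∂n| = 2.04×10⁻³ / (1.29×10⁻⁴ × 1.21) = 13.0 m/s

13.0 m s⁻¹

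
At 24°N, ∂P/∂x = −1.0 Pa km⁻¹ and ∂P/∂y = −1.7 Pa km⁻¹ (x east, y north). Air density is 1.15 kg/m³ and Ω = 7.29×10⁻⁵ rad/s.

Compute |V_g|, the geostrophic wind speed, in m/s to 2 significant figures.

Coriolis parameter at 24°N:
f = 2Ω sin φ = 2 × 7.29×10⁻⁵ × sin 24° = 5.93×10⁻⁵ s⁻¹
Component geostrophic relations (x east, y north):
u_g = −(1/(fρ)) ∂P/∂y,  v_g = (1/(fρ)) ∂P/∂x
u_g = −(−1.7×10⁻³)/(5.93×10⁻⁵ × 1.15) = 24.9 m/s;  v_g = (−1.0×10⁻³)/(5.93×10⁻⁵ × 1.15) = −14.7 m/s
|V_g| = √(u_g² + v_g²) = 28.9 m/s

29 m/s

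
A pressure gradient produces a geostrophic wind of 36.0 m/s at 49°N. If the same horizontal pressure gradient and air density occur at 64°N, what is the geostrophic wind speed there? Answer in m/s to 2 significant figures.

With the same pressure gradient and density, V_g ∝ 1/f ∝ 1/sin φ.
V₂ = V₁ · sin φ₁ / sin φ₂ = 36.0 × sin 49° / sin 64°
V₂ = 36.0 × 0.7547/0.8988 = 30 m/s

30 m/s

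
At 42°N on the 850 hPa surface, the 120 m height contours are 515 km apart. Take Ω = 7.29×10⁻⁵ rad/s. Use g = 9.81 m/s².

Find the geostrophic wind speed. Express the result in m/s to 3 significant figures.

23.4 m/s

Coriolis parameter at 42°N:
f = 2Ω sin φ = 2 × 7.29×10⁻⁵ × sin 42° = 9.76×10⁻⁵ s⁻¹
Height gradient: |∂Z/∂n| = 120 m / 515000 m = 2.33×10⁻⁴
On a pressure surface, geostrophic balance gives V_g = (g/f)|∂Z/∂n|:
V_g = 9.81 × 2.33×10⁻⁴ / 9.76×10⁻⁵ = 23.4 m/s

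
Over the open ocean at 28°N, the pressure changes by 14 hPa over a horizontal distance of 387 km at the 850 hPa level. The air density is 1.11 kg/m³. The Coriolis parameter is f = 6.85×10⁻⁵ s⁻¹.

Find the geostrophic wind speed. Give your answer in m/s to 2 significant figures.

Pressure gradient: |∂P/∂n| = 1400 Pa / 387000 m = 3.62×10⁻³ Pa/m
Geostrophic balance (pressure-gradient force = Coriolis force):
V_g = (1/(fρ)) |∂P/∂n| = 3.62×10⁻³ / (6.85×10⁻⁵ × 1.11) = 47.6 m/s

48 m/s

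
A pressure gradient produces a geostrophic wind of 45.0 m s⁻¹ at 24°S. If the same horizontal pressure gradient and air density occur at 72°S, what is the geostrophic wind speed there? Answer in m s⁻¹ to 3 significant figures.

19.2 m s⁻¹

With the same pressure gradient and density, V_g ∝ 1/f ∝ 1/sin φ.
V₂ = V₁ · sin φ₁ / sin φ₂ = 45.0 × sin 24° / sin 72°
V₂ = 45.0 × 0.4067/0.9511 = 19.2 m s⁻¹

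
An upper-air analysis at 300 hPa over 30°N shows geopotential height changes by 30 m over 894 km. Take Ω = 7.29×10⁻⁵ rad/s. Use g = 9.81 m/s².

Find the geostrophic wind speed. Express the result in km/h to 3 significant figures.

16.3 km/h

Coriolis parameter at 30°N:
f = 2Ω sin φ = 2 × 7.29×10⁻⁵ × sin 30° = 7.29×10⁻⁵ s⁻¹
Height gradient: |∂Z/∂n| = 30 m / 894000 m = 3.36×10⁻⁵
On a pressure surface, geostrophic balance gives V_g = (g/f)|∂Z/∂n|:
V_g = 9.81 × 3.36×10⁻⁵ / 7.29×10⁻⁵ = 4.52 m/s
Converting: 4.52 m/s × 3.6 = 16.3 km/h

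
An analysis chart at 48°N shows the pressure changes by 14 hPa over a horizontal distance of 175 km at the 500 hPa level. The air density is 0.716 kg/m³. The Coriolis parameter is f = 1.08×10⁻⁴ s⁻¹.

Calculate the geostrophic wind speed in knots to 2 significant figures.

200 knots

Pressure gradient: |∂P/∂n| = 1400 Pa / 175000 m = 8.00×10⁻³ Pa/m
Geostrophic balance (pressure-gradient force = Coriolis force):
V_g = (1/(fρ)) |∂P/∂n| = 8.00×10⁻³ / (1.08×10⁻⁴ × 0.716) = 103 m/s
Converting: 103 m/s × 1.944 = 200 knots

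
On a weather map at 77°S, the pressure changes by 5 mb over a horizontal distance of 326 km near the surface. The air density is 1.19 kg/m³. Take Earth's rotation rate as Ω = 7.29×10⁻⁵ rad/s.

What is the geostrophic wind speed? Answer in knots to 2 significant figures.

Coriolis parameter at 77°S:
f = 2Ω sin φ = 2 × 7.29×10⁻⁵ × sin 77° = 1.42×10⁻⁴ s⁻¹
Pressure gradient: |∂P/∂n| = 500 Pa / 326000 m = 1.53×10⁻³ Pa/m
Geostrophic balance (pressure-gradient force = Coriolis force):
V_g = (1/(fρ)) |∂P/∂n| = 1.53×10⁻³ / (1.42×10⁻⁴ × 1.19) = 9.07 m/s
Converting: 9.07 m/s × 1.944 = 18 knots

18 knots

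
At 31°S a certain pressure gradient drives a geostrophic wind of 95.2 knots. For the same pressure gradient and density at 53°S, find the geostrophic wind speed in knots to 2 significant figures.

61 knots

With the same pressure gradient and density, V_g ∝ 1/f ∝ 1/sin φ.
V₂ = V₁ · sin φ₁ / sin φ₂ = 95.2 × sin 31° / sin 53°
V₂ = 95.2 × 0.5150/0.7986 = 61 knots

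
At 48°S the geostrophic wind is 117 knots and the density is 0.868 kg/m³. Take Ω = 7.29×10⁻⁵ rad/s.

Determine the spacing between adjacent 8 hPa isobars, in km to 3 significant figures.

Coriolis parameter at 48°S:
f = 2Ω sin φ = 2 × 7.29×10⁻⁵ × sin 48° = 1.08×10⁻⁴ s⁻¹
Wind speed in SI: 117 knots = 60.2 m/s
Geostrophic balance rearranged: |∂P/∂n| = f ρ V_g
|∂P/∂n| = 1.08×10⁻⁴ × 0.868 × 60.2 = 5.66×10⁻³ Pa/m
Isobar spacing: Δn = ΔP/|∂P/∂n| = 800 Pa / 5.66×10⁻³ Pa/m = 141324 m ≈ 141 km

141 km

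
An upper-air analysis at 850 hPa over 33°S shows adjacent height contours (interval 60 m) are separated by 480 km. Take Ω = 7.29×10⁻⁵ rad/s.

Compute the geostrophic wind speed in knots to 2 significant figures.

30 knots

Coriolis parameter at 33°S:
f = 2Ω sin φ = 2 × 7.29×10⁻⁵ × sin 33° = 7.94×10⁻⁵ s⁻¹
Height gradient: |∂Z/∂n| = 60 m / 480000 m = 1.25×10⁻⁴
On a pressure surface, geostrophic balance gives V_g = (g/f)|∂Z/∂n|:
V_g = 9.81 × 1.25×10⁻⁴ / 7.94×10⁻⁵ = 15.4 m/s
Converting: 15.4 m/s × 1.944 = 30 knots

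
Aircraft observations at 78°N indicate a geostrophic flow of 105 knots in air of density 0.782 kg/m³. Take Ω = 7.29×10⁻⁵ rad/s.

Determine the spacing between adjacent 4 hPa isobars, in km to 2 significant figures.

Coriolis parameter at 78°N:
f = 2Ω sin φ = 2 × 7.29×10⁻⁵ × sin 78° = 1.43×10⁻⁴ s⁻¹
Wind speed in SI: 105 knots = 54.0 m/s
Geostrophic balance rearranged: |∂P/∂n| = f ρ V_g
|∂P/∂n| = 1.43×10⁻⁴ × 0.782 × 54.0 = 6.02×10⁻³ Pa/m
Isobar spacing: Δn = ΔP/|∂P/∂n| = 400 Pa / 6.02×10⁻³ Pa/m = 66399 m ≈ 66 km

66 km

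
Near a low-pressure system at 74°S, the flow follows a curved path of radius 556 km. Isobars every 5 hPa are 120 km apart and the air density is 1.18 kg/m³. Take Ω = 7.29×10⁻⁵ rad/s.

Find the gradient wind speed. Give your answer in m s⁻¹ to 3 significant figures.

Coriolis parameter at 74°S:
f = 2Ω sin φ = 2 × 7.29×10⁻⁵ × sin 74° = 1.40×10⁻⁴ s⁻¹
Pressure gradient: |∂P/∂n| = 500 Pa / 120000 m = 4.17×10⁻³ Pa/m
Geostrophic speed: V_g = |∂P/∂n|/(fρ) = 4.17×10⁻³/(1.40×10⁻⁴ × 1.18) = 25.2 m/s
Around a low, centrifugal force acts outward with Coriolis, so pressure-gradient force balances both:
(1/ρ)|∂P/∂n| = fV + V²/R  →  V² + fR·V − fR·V_g = 0
With fR = 1.40×10⁻⁴ × 556×10³ m = 77.9 m/s:
V = [−fR + √((fR)² + 4 fR V_g)]/2 = [−77.9 + √(77.9² + 4×77.9×25.2)]/2 = 20 m/s
Subgeostrophic (V < V_g = 25.2 m/s), as expected around a low.

20.0 m s⁻¹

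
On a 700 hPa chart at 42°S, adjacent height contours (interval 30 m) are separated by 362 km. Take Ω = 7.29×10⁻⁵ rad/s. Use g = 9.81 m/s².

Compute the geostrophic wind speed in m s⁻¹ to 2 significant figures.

8.3 m s⁻¹

Coriolis parameter at 42°S:
f = 2Ω sin φ = 2 × 7.29×10⁻⁵ × sin 42° = 9.76×10⁻⁵ s⁻¹
Height gradient: |∂Z/∂n| = 30 m / 362000 m = 8.29×10⁻⁵
On a pressure surface, geostrophic balance gives V_g = (g/f)|∂Z/∂n|:
V_g = 9.81 × 8.29×10⁻⁵ / 9.76×10⁻⁵ = 8.33 m/s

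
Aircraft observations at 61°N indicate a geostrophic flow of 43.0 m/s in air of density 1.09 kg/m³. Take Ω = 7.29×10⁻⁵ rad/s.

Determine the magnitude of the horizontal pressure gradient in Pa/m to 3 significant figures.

5.98×10⁻³ Pa/m

Coriolis parameter at 61°N:
f = 2Ω sin φ = 2 × 7.29×10⁻⁵ × sin 61° = 1.28×10⁻⁴ s⁻¹
Geostrophic balance rearranged: |∂P/∂n| = f ρ V_g
|∂P/∂n| = 1.28×10⁻⁴ × 1.09 × 43.0 = 5.98×10⁻³ Pa/m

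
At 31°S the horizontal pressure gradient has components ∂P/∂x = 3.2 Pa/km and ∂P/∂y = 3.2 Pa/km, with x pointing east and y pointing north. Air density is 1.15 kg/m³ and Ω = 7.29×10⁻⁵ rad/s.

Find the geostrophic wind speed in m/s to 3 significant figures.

Coriolis parameter at 31°S:
f = 2Ω sin φ = 2 × 7.29×10⁻⁵ × sin 31° = 7.51×10⁻⁵ s⁻¹
In the Southern Hemisphere f is negative: f = −7.51×10⁻⁵ s⁻¹.
Component geostrophic relations (x east, y north):
u_g = −(1/(fρ)) ∂P/∂y,  v_g = (1/(fρ)) ∂P/∂x
u_g = −(3.2×10⁻³)/(−7.51×10⁻⁵ × 1.15) = 37.1 m/s;  v_g = (3.2×10⁻³)/(−7.51×10⁻⁵ × 1.15) = −37.1 m/s
|V_g| = √(u_g² + v_g²) = 52.4 m/s

52.4 m/s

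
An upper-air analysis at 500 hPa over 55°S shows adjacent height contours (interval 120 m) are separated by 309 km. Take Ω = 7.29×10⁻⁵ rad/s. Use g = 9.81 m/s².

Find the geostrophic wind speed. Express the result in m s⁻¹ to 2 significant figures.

Coriolis parameter at 55°S:
f = 2Ω sin φ = 2 × 7.29×10⁻⁵ × sin 55° = 1.19×10⁻⁴ s⁻¹
Height gradient: |∂Z/∂n| = 120 m / 309000 m = 3.88×10⁻⁴
On a pressure surface, geostrophic balance gives V_g = (g/f)|∂Z/∂n|:
V_g = 9.81 × 3.88×10⁻⁴ / 1.19×10⁻⁴ = 31.9 m/s

32 m s⁻¹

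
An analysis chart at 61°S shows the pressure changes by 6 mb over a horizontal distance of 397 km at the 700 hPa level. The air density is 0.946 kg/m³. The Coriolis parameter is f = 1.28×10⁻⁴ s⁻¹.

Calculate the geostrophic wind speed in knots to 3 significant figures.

Pressure gradient: |∂P/∂n| = 600 Pa / 397000 m = 1.51×10⁻³ Pa/m
Geostrophic balance (pressure-gradient force = Coriolis force):
V_g = (1/(fρ)) |∂P/∂n| = 1.51×10⁻³ / (1.28×10⁻⁴ × 0.946) = 12.5 m/s
Converting: 12.5 m/s × 1.944 = 24.3 knots

24.3 knots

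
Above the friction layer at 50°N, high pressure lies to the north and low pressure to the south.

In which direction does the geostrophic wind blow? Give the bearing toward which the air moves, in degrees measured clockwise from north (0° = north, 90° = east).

The pressure-gradient force points toward the south (bearing 180°).
Geostrophic balance: in the Northern Hemisphere the Coriolis force deflects motion to the right, so the geostrophic wind blows 90° to the right of the pressure-gradient force (low pressure on the left).
Rotating 180° by 90° clockwise gives 270° — the wind blows toward the west.

270°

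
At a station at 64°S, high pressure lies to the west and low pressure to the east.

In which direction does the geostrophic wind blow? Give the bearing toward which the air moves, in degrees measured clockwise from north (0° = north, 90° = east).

The pressure-gradient force points toward the east (bearing 090°).
Geostrophic balance: in the Southern Hemisphere the Coriolis force deflects motion to the left, so the geostrophic wind blows 90° to the left of the pressure-gradient force (low pressure on the right).
Rotating 090° by 90° counterclockwise gives 000° — the wind blows toward the north.

000°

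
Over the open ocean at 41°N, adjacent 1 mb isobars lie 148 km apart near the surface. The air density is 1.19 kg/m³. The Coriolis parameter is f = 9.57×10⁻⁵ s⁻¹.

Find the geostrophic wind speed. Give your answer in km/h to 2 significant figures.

21 km/h

Pressure gradient: |∂P/∂n| = 100 Pa / 148000 m = 6.76×10⁻⁴ Pa/m
Geostrophic balance (pressure-gradient force = Coriolis force):
V_g = (1/(fρ)) |∂P/∂n| = 6.76×10⁻⁴ / (9.57×10⁻⁵ × 1.19) = 5.93 m/s
Converting: 5.93 m/s × 3.6 = 21 km/h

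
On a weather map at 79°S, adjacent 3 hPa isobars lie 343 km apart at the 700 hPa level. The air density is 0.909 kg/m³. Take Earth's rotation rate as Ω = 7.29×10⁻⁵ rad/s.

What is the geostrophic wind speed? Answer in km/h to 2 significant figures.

Coriolis parameter at 79°S:
f = 2Ω sin φ = 2 × 7.29×10⁻⁵ × sin 79° = 1.43×10⁻⁴ s⁻¹
Pressure gradient: |∂P/∂n| = 300 Pa / 343000 m = 8.75×10⁻⁴ Pa/m
Geostrophic balance (pressure-gradient force = Coriolis force):
V_g = (1/(fρ)) |∂P/∂n| = 8.75×10⁻⁴ / (1.43×10⁻⁴ × 0.909) = 6.72 m/s
Converting: 6.72 m/s × 3.6 = 24 km/h

24 km/h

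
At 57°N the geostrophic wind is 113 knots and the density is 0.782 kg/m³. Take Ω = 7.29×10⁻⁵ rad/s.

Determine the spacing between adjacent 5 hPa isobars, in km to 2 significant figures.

Coriolis parameter at 57°N:
f = 2Ω sin φ = 2 × 7.29×10⁻⁵ × sin 57° = 1.22×10⁻⁴ s⁻¹
Wind speed in SI: 113 knots = 58.1 m/s
Geostrophic balance rearranged: |∂P/∂n| = f ρ V_g
|∂P/∂n| = 1.22×10⁻⁴ × 0.782 × 58.1 = 5.56×10⁻³ Pa/m
Isobar spacing: Δn = ΔP/|∂P/∂n| = 500 Pa / 5.56×10⁻³ Pa/m = 89949 m ≈ 90 km

90 km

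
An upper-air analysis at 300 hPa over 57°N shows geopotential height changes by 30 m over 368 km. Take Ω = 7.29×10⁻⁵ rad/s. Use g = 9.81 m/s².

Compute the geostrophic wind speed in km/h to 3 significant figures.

23.5 km/h

Coriolis parameter at 57°N:
f = 2Ω sin φ = 2 × 7.29×10⁻⁵ × sin 57° = 1.22×10⁻⁴ s⁻¹
Height gradient: |∂Z/∂n| = 30 m / 368000 m = 8.15×10⁻⁵
On a pressure surface, geostrophic balance gives V_g = (g/f)|∂Z/∂n|:
V_g = 9.81 × 8.15×10⁻⁵ / 1.22×10⁻⁴ = 6.54 m/s
Converting: 6.54 m/s × 3.6 = 23.5 km/h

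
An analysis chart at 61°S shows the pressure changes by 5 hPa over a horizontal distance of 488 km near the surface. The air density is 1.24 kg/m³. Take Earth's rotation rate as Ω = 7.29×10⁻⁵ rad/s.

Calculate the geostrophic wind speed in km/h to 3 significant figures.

23.3 km/h

Coriolis parameter at 61°S:
f = 2Ω sin φ = 2 × 7.29×10⁻⁵ × sin 61° = 1.28×10⁻⁴ s⁻¹
Pressure gradient: |∂P/∂n| = 500 Pa / 488000 m = 1.02×10⁻³ Pa/m
Geostrophic balance (pressure-gradient force = Coriolis force):
V_g = (1/(fρ)) |∂P/∂n| = 1.02×10⁻³ / (1.28×10⁻⁴ × 1.24) = 6.48 m/s
Converting: 6.48 m/s × 3.6 = 23.3 km/h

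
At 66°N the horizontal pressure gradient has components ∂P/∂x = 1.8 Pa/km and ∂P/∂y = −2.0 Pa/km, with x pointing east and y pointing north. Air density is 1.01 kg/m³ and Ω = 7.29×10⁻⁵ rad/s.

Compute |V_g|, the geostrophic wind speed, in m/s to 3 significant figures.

Coriolis parameter at 66°N:
f = 2Ω sin φ = 2 × 7.29×10⁻⁵ × sin 66° = 1.33×10⁻⁴ s⁻¹
Component geostrophic relations (x east, y north):
u_g = −(1/(fρ)) ∂P/∂y,  v_g = (1/(fρ)) ∂P/∂x
u_g = −(−2.0×10⁻³)/(1.33×10⁻⁴ × 1.01) = 14.9 m/s;  v_g = (1.8×10⁻³)/(1.33×10⁻⁴ × 1.01) = 13.4 m/s
|V_g| = √(u_g² + v_g²) = 20.0 m/s

20.0 m/s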